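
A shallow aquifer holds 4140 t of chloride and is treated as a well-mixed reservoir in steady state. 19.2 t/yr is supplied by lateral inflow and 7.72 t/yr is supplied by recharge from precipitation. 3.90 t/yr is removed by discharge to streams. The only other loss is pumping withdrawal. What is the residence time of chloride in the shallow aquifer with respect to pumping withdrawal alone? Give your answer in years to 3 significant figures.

At steady state ΣF_in = ΣF_out.
ΣF_in = 19.2 + 7.72 = 26.920 t/yr.
Pumping withdrawal flux = ΣF_in − (3.90) = 26.920 − 3.900 = 23.02 t/yr.
τ = M / F = 4140 / 23.02 = 179.8 yr.

180 yr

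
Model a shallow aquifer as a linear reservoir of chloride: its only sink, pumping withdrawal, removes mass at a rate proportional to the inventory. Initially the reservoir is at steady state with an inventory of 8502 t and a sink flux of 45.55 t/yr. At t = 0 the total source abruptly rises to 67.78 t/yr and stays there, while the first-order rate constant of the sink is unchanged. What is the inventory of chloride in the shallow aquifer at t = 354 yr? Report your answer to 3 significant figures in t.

12000 t

The sink rate constant is k = F₀/M₀ = 45.55/8502 = 0.005358 yr⁻¹.
Solving dM/dt = F₁ − kM with M(0) = M₀ gives M(t) = F₁/k + (M₀ − F₁/k)·e^(−kt).
F₁/k = 67.78/0.005358 = 12651 t; kt = 0.005358 × 354 = 1.897, e^(−kt) = 0.1501.
M(354) = 12651 + (8502 − 12651) × 0.1501 = 12651 − 622.7 = 12029 t.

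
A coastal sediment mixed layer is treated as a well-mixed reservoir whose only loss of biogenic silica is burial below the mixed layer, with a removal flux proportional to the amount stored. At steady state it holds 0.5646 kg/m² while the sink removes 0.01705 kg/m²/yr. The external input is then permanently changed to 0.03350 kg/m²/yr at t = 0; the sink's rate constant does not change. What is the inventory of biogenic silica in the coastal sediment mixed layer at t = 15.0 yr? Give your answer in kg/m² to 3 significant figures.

0.763 kg/m²

τ = M₀/F₀ = 0.5646/0.01705 = 33.11 yr; rate constant k = 1/τ.
New steady state M_∞ = F₁/k = F₁·τ = 0.03350 × 33.11 = 1.1093 kg/m².
M(t) = M_∞ + (M₀ − M_∞)·e^(−t/τ); t/τ = 15.0/33.11 = 0.4530, so e^(−t/τ) = 0.6357.
M(t) = 1.1093 − 0.5447 × 0.6357 = 0.76303 kg/m².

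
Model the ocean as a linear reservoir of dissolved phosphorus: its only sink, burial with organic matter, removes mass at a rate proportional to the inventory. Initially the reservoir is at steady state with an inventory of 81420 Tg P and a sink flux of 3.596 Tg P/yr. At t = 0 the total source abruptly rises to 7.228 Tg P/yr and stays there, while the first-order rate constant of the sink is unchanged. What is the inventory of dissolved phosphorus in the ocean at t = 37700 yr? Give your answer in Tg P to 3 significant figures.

The sink rate constant is k = F₀/M₀ = 3.596/81420 = 4.417×10^-5 yr⁻¹.
Solving dM/dt = F₁ − kM with M(0) = M₀ gives M(t) = F₁/k + (M₀ − F₁/k)·e^(−kt).
F₁/k = 7.228/4.417×10^-5 = 163660 Tg P; kt = 4.417×10^-5 × 37700 = 1.665, e^(−kt) = 0.1892.
M(37700) = 163660 + (81420 − 163660) × 0.1892 = 163660 − 15560 = 148100 Tg P.

148000 Tg P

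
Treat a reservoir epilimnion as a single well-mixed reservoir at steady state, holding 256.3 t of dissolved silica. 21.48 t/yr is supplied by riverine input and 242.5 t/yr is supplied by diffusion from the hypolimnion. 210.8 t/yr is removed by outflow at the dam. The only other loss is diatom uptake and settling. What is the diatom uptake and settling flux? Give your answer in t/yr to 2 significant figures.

At steady state ΣF_in = ΣF_out.
ΣF_in = 21.48 + 242.5 = 263.98 t/yr.
Diatom uptake and settling flux = ΣF_in − (210.8) = 263.98 − 210.8 = 53.18 t/yr.

53 t/yr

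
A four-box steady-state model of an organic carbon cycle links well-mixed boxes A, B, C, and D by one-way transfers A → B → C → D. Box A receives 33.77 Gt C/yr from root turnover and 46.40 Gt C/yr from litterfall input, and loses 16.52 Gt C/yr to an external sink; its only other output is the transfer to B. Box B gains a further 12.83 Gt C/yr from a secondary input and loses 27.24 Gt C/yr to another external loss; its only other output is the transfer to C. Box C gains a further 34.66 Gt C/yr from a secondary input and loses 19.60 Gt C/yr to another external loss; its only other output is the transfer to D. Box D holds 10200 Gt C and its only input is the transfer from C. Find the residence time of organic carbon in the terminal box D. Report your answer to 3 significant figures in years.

Box A: F(A→B) = (33.77 + 46.40) − 16.52 = 63.650 Gt C/yr.
Box B: F(B→C) = (63.650 + 12.83) − 27.24 = 49.240 Gt C/yr.
Box C: F(C→D) = (49.240 + 34.66) − 19.60 = 64.300 Gt C/yr.
Box D throughput = its input = 64.300 Gt C/yr; τ = 10200 / 64.300 = 158.6 yr.

159 yr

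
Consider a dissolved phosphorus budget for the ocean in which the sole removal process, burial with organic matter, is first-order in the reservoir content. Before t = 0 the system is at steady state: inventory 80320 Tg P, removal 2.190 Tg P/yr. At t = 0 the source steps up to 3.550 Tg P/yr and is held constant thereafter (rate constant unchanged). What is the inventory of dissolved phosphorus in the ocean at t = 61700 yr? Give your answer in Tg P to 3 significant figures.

121000 Tg P

τ = M₀/F₀ = 80320/2.190 = 36680 yr; rate constant k = 1/τ.
New steady state M_∞ = F₁/k = F₁·τ = 3.550 × 36680 = 130200 Tg P.
M(t) = M_∞ + (M₀ − M_∞)·e^(−t/τ); t/τ = 61700/36680 = 1.682, so e^(−t/τ) = 0.1859.
M(t) = 130200 − 49880 × 0.1859 = 120920 Tg P.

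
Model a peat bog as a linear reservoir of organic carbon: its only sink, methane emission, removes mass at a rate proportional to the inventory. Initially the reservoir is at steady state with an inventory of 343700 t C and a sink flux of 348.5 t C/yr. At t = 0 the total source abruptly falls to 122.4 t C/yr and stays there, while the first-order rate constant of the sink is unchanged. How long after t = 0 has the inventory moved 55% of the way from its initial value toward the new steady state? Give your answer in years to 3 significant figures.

τ = M₀/F₀ = 343700/348.5 = 986.2 yr.
The remaining gap fraction is e^(−t/τ); 55% covered ⇒ e^(−t/τ) = 0.450.
t = −τ ln(0.450) = 986.2 × 0.7985 = 787.5 yr.

788 yr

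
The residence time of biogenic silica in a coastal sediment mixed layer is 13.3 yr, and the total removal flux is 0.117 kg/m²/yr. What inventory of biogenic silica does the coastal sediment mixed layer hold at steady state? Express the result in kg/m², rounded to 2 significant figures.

τ = M/F ⇒ M = τ × F = 13.3 × 0.117 = 1.556 kg/m².

1.6 kg/m²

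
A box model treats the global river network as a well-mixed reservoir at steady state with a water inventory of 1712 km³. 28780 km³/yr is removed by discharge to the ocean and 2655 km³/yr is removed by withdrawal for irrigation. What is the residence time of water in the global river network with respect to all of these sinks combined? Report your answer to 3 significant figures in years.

0.0545 yr

Total removal flux = 28780 + 2655 = 31435 km³/yr.
τ = M / ΣF_out = 1712 / 31435 = 0.05446 yr.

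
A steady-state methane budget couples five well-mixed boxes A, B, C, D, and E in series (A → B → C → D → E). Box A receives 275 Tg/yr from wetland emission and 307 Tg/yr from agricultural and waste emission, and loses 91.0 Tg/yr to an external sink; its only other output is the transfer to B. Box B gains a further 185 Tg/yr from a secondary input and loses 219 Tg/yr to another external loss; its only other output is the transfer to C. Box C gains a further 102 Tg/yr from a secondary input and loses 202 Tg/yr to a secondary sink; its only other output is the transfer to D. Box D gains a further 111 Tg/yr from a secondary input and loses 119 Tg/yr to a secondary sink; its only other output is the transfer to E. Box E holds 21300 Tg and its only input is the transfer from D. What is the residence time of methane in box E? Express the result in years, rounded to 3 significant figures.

61.0 yr

Box A: F(A→B) = (275 + 307) − 91.0 = 491.00 Tg/yr.
Box B: F(B→C) = (491.00 + 185) − 219 = 457.00 Tg/yr.
Box C: F(C→D) = (457.00 + 102) − 202 = 357.00 Tg/yr.
Box D: F(D→E) = (357.00 + 111) − 119 = 349.00 Tg/yr.
Box E throughput = its input = 349.00 Tg/yr; τ = 21300 / 349.00 = 61.03 yr.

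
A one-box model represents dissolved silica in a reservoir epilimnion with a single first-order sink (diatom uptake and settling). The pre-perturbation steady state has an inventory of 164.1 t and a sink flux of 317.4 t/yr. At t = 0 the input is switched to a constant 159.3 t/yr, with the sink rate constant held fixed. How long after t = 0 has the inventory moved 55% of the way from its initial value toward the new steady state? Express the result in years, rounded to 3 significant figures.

τ = M₀/F₀ = 164.1/317.4 = 0.5170 yr.
The remaining gap fraction is e^(−t/τ); 55% covered ⇒ e^(−t/τ) = 0.450.
t = −τ ln(0.450) = 0.5170 × 0.7985 = 0.4128 yr.

0.413 yr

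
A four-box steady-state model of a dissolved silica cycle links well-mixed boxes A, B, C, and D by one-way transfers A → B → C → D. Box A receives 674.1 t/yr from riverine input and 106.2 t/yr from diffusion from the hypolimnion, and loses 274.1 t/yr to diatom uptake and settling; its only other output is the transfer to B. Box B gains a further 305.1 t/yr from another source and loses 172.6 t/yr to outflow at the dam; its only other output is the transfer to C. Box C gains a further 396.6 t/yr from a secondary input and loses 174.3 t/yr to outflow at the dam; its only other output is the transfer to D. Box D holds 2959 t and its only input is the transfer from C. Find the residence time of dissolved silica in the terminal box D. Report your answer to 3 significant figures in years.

Box A: F(A→B) = (674.1 + 106.2) − 274.1 = 506.20 t/yr.
Box B: F(B→C) = (506.20 + 305.1) − 172.6 = 638.70 t/yr.
Box C: F(C→D) = (638.70 + 396.6) − 174.3 = 861.00 t/yr.
Box D throughput = its input = 861.00 t/yr; τ = 2959 / 861.00 = 3.437 yr.

3.44 yr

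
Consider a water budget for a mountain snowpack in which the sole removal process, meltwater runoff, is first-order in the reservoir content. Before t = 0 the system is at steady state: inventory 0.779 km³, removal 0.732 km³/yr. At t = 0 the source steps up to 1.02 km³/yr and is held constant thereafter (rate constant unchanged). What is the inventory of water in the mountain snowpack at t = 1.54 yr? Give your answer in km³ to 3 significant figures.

The sink rate constant is k = F₀/M₀ = 0.732/0.779 = 0.9397 yr⁻¹.
Solving dM/dt = F₁ − kM with M(0) = M₀ gives M(t) = F₁/k + (M₀ − F₁/k)·e^(−kt).
F₁/k = 1.02/0.9397 = 1.0855 km³; kt = 0.9397 × 1.54 = 1.447, e^(−kt) = 0.2353.
M(1.54) = 1.0855 + (0.779 − 1.0855) × 0.2353 = 1.0855 − 0.07210 = 1.0134 km³.

1.01 km³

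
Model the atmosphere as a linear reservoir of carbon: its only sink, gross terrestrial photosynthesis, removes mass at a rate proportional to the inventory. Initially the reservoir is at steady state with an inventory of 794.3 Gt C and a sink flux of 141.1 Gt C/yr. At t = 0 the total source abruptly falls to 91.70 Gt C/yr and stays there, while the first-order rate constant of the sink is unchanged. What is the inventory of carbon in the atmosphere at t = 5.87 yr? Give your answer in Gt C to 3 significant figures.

614 Gt C

τ = M₀/F₀ = 794.3/141.1 = 5.629 yr; rate constant k = 1/τ.
New steady state M_∞ = F₁/k = F₁·τ = 91.70 × 5.629 = 516.21 Gt C.
M(t) = M_∞ + (M₀ − M_∞)·e^(−t/τ); t/τ = 5.87/5.629 = 1.043, so e^(−t/τ) = 0.3525.
M(t) = 516.21 + 278.1 × 0.3525 = 614.23 Gt C.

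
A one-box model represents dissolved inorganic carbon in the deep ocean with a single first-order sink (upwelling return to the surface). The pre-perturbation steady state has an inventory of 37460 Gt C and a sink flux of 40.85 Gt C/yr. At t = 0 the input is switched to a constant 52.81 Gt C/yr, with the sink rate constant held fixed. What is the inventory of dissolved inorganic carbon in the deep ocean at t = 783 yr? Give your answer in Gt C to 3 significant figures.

Residence time τ = M₀/F₀ = 917.0 yr. The eventual steady state is M_∞ = M₀·(F₁/F₀) = 37460 × 52.81/40.85 = 48427 Gt C.
The anomaly ΔM(t) = M(t) − M_∞ decays as ΔM₀·e^(−t/τ) with ΔM₀ = 37460 − 48427 = −10970 Gt C.
At t = 783 yr, e^(−t/τ) = e^(−0.8539) = 0.4258, so ΔM = −4670 Gt C and M = 48427 − 4670 = 43758 Gt C.

43800 Gt C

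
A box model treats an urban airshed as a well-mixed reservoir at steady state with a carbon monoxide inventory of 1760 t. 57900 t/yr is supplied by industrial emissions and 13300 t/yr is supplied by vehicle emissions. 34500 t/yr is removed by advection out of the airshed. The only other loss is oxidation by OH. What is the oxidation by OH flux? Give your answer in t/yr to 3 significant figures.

At steady state ΣF_in = ΣF_out.
ΣF_in = 57900 + 13300 = 71200 t/yr.
Oxidation by OH flux = ΣF_in − (34500) = 71200 − 34500 = 36700 t/yr.

36700 t/yr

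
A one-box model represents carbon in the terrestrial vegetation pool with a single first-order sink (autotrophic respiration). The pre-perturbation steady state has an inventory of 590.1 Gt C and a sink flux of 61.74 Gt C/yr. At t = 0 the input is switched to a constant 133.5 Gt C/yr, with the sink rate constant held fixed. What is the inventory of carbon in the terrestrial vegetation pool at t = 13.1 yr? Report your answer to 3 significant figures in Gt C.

1100 Gt C

The sink rate constant is k = F₀/M₀ = 61.74/590.1 = 0.1046 yr⁻¹.
Solving dM/dt = F₁ − kM with M(0) = M₀ gives M(t) = F₁/k + (M₀ − F₁/k)·e^(−kt).
F₁/k = 133.5/0.1046 = 1276.0 Gt C; kt = 0.1046 × 13.1 = 1.371, e^(−kt) = 0.2540.
M(13.1) = 1276.0 + (590.1 − 1276.0) × 0.2540 = 1276.0 − 174.2 = 1101.8 Gt C.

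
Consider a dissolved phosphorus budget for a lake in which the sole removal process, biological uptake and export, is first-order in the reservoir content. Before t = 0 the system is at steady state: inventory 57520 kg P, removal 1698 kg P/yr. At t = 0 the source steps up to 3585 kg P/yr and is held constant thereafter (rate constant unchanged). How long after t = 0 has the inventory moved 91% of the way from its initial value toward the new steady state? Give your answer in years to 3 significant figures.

τ = M₀/F₀ = 57520/1698 = 33.88 yr.
The remaining gap fraction is e^(−t/τ); 91% covered ⇒ e^(−t/τ) = 0.0900.
t = −τ ln(0.0900) = 33.88 × 2.408 = 81.57 yr.

81.6 yr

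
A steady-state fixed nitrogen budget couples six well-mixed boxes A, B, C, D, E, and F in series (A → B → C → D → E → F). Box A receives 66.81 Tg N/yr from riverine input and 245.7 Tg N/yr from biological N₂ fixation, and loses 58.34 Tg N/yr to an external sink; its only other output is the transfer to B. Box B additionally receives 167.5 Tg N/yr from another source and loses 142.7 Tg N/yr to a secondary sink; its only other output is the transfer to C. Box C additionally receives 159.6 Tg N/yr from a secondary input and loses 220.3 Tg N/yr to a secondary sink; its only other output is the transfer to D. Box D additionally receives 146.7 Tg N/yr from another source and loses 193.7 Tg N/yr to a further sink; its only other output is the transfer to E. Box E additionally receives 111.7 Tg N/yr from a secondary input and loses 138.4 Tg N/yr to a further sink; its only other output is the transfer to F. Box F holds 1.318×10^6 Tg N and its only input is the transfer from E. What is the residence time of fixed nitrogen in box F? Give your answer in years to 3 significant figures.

Box A: F(A→B) = (66.81 + 245.7) − 58.34 = 254.17 Tg N/yr.
Box B: F(B→C) = (254.17 + 167.5) − 142.7 = 278.97 Tg N/yr.
Box C: F(C→D) = (278.97 + 159.6) − 220.3 = 218.27 Tg N/yr.
Box D: F(D→E) = (218.27 + 146.7) − 193.7 = 171.27 Tg N/yr.
Box E: F(E→F) = (171.27 + 111.7) − 138.4 = 144.57 Tg N/yr.
Box F throughput = its input = 144.57 Tg N/yr; τ = 1.318×10^6 / 144.57 = 9117 yr.

9120 yr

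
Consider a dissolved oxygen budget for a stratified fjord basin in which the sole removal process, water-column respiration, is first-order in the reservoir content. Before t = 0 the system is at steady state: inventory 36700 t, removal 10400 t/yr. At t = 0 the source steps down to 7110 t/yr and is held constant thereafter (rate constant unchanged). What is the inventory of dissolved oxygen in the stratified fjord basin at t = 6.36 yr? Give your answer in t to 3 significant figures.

τ = M₀/F₀ = 36700/10400 = 3.529 yr; rate constant k = 1/τ.
New steady state M_∞ = F₁/k = F₁·τ = 7110 × 3.529 = 25090 t.
M(t) = M_∞ + (M₀ − M_∞)·e^(−t/τ); t/τ = 6.36/3.529 = 1.802, so e^(−t/τ) = 0.1649.
M(t) = 25090 + 11610 × 0.1649 = 27005 t.

27000 t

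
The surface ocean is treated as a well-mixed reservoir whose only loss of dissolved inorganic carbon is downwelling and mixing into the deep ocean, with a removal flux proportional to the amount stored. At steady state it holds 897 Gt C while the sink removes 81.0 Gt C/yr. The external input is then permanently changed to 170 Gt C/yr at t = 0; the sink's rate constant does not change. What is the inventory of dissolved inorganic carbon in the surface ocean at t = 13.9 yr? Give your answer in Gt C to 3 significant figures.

1600 Gt C

The sink rate constant is k = F₀/M₀ = 81.0/897 = 0.09030 yr⁻¹.
Solving dM/dt = F₁ − kM with M(0) = M₀ gives M(t) = F₁/k + (M₀ − F₁/k)·e^(−kt).
F₁/k = 170/0.09030 = 1882.6 Gt C; kt = 0.09030 × 13.9 = 1.255, e^(−kt) = 0.2850.
M(13.9) = 1882.6 + (897 − 1882.6) × 0.2850 = 1882.6 − 280.9 = 1601.7 Gt C.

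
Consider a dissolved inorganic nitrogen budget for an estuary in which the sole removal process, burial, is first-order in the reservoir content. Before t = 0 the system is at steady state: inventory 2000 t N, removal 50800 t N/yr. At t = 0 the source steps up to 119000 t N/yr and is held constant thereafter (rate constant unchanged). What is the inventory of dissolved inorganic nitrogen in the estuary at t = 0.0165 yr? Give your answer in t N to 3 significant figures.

The sink rate constant is k = F₀/M₀ = 50800/2000 = 25.40 yr⁻¹.
Solving dM/dt = F₁ − kM with M(0) = M₀ gives M(t) = F₁/k + (M₀ − F₁/k)·e^(−kt).
F₁/k = 119000/25.40 = 4685.0 t N; kt = 25.40 × 0.0165 = 0.4191, e^(−kt) = 0.6576.
M(0.0165) = 4685.0 + (2000 − 4685.0) × 0.6576 = 4685.0 − 1766 = 2919.3 t N.

2920 t N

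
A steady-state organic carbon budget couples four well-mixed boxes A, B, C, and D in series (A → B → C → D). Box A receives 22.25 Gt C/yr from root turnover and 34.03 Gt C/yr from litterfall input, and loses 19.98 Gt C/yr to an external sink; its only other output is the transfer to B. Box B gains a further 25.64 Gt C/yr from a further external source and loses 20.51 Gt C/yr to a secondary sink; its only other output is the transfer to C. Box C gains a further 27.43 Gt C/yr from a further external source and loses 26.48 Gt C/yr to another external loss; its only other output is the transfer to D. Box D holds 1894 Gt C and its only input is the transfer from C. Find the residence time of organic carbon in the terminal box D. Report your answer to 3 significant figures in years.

44.7 yr

Box A: F(A→B) = (22.25 + 34.03) − 19.98 = 36.300 Gt C/yr.
Box B: F(B→C) = (36.300 + 25.64) − 20.51 = 41.430 Gt C/yr.
Box C: F(C→D) = (41.430 + 27.43) − 26.48 = 42.380 Gt C/yr.
Box D throughput = its input = 42.380 Gt C/yr; τ = 1894 / 42.380 = 44.69 yr.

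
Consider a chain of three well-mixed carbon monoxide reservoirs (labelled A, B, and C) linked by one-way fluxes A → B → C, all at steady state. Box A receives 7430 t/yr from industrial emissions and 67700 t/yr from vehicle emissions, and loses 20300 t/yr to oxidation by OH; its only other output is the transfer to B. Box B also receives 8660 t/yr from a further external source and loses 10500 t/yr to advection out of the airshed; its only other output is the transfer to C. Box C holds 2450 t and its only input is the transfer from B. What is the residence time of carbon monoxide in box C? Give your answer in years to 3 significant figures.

0.0462 yr

Box A: F(A→B) = (7430 + 67700) − 20300 = 54830 t/yr.
Box B: F(B→C) = (54830 + 8660) − 10500 = 52990 t/yr.
Box C throughput = its input = 52990 t/yr; τ = 2450 / 52990 = 0.04624 yr.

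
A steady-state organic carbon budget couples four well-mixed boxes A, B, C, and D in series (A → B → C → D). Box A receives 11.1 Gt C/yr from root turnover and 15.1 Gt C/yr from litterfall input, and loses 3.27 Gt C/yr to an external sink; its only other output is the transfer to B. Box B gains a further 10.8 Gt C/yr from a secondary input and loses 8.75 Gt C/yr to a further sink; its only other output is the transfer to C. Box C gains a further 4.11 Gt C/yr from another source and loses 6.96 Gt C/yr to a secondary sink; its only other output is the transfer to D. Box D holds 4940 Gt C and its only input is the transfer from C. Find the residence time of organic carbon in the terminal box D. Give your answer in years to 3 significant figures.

Box A: F(A→B) = (11.1 + 15.1) − 3.27 = 22.930 Gt C/yr.
Box B: F(B→C) = (22.930 + 10.8) − 8.75 = 24.980 Gt C/yr.
Box C: F(C→D) = (24.980 + 4.11) − 6.96 = 22.130 Gt C/yr.
Box D throughput = its input = 22.130 Gt C/yr; τ = 4940 / 22.130 = 223.2 yr.

223 yr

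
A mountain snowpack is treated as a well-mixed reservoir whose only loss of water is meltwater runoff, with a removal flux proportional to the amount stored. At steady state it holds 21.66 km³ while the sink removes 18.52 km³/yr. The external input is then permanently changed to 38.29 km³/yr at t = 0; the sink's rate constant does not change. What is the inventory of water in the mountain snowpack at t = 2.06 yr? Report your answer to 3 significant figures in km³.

40.8 km³

Residence time τ = M₀/F₀ = 1.170 yr. The eventual steady state is M_∞ = M₀·(F₁/F₀) = 21.66 × 38.29/18.52 = 44.782 km³.
The anomaly ΔM(t) = M(t) − M_∞ decays as ΔM₀·e^(−t/τ) with ΔM₀ = 21.66 − 44.782 = −23.12 km³.
At t = 2.06 yr, e^(−t/τ) = e^(−1.761) = 0.1718, so ΔM = −3.973 km³ and M = 44.782 − 3.973 = 40.809 km³.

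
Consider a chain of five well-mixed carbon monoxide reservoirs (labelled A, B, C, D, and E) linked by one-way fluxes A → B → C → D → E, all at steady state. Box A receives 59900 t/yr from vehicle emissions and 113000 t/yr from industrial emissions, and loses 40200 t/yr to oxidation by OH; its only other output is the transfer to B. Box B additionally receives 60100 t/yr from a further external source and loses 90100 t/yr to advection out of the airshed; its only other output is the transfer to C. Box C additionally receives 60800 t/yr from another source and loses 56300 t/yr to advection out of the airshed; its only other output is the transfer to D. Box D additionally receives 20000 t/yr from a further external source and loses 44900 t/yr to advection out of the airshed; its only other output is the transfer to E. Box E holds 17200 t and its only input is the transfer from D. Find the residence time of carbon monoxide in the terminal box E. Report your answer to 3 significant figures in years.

0.209 yr

Box A: F(A→B) = (59900 + 113000) − 40200 = 132700 t/yr.
Box B: F(B→C) = (132700 + 60100) − 90100 = 102700 t/yr.
Box C: F(C→D) = (102700 + 60800) − 56300 = 107200 t/yr.
Box D: F(D→E) = (107200 + 20000) − 44900 = 82300 t/yr.
Box E throughput = its input = 82300 t/yr; τ = 17200 / 82300 = 0.2090 yr.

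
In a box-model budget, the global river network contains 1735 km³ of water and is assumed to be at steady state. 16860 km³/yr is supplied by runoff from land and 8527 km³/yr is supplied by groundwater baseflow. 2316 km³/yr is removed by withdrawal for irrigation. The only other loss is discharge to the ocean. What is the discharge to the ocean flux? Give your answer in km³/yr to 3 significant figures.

23100 km³/yr

At steady state ΣF_in = ΣF_out.
ΣF_in = 16860 + 8527 = 25387 km³/yr.
Discharge to the ocean flux = ΣF_in − (2316) = 25387 − 2316 = 23070 km³/yr.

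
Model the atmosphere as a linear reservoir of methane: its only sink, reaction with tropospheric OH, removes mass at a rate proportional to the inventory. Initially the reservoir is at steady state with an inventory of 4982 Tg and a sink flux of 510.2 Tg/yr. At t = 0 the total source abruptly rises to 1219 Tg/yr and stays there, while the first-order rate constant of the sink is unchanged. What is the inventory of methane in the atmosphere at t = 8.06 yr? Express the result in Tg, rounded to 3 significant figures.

The sink rate constant is k = F₀/M₀ = 510.2/4982 = 0.1024 yr⁻¹.
Solving dM/dt = F₁ − kM with M(0) = M₀ gives M(t) = F₁/k + (M₀ − F₁/k)·e^(−kt).
F₁/k = 1219/0.1024 = 11903 Tg; kt = 0.1024 × 8.06 = 0.8254, e^(−kt) = 0.4381.
M(8.06) = 11903 + (4982 − 11903) × 0.4381 = 11903 − 3032 = 8871.4 Tg.

8870 Tg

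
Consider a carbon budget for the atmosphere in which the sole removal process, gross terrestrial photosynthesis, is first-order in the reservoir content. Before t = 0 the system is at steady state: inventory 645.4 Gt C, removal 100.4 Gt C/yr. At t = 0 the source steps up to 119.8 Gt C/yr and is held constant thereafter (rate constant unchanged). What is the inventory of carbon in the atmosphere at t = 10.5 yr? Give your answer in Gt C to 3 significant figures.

746 Gt C

τ = M₀/F₀ = 645.4/100.4 = 6.428 yr; rate constant k = 1/τ.
New steady state M_∞ = F₁/k = F₁·τ = 119.8 × 6.428 = 770.11 Gt C.
M(t) = M_∞ + (M₀ − M_∞)·e^(−t/τ); t/τ = 10.5/6.428 = 1.633, so e^(−t/τ) = 0.1953.
M(t) = 770.11 − 124.7 × 0.1953 = 745.76 Gt C.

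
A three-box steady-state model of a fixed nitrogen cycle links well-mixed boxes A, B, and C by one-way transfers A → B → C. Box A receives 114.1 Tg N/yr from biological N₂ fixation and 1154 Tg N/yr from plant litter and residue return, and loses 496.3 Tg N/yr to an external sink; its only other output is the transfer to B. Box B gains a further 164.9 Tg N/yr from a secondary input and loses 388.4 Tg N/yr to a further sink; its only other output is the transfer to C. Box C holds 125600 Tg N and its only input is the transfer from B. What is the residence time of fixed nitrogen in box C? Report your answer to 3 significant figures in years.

Box A: F(A→B) = (114.1 + 1154) − 496.3 = 771.80 Tg N/yr.
Box B: F(B→C) = (771.80 + 164.9) − 388.4 = 548.30 Tg N/yr.
Box C throughput = its input = 548.30 Tg N/yr; τ = 125600 / 548.30 = 229.1 yr.

229 yr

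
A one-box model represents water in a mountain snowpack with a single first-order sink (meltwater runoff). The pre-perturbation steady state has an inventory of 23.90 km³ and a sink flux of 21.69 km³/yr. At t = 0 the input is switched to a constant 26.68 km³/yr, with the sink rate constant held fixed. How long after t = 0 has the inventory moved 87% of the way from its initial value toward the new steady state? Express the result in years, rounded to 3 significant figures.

2.25 yr

τ = M₀/F₀ = 23.90/21.69 = 1.102 yr.
The remaining gap fraction is e^(−t/τ); 87% covered ⇒ e^(−t/τ) = 0.130.
t = −τ ln(0.130) = 1.102 × 2.040 = 2.248 yr.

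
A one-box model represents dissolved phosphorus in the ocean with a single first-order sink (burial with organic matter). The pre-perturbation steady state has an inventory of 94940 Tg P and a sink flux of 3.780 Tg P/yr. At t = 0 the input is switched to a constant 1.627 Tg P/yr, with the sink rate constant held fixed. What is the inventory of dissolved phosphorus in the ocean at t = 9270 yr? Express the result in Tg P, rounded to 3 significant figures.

The sink rate constant is k = F₀/M₀ = 3.780/94940 = 3.981×10^-5 yr⁻¹.
Solving dM/dt = F₁ − kM with M(0) = M₀ gives M(t) = F₁/k + (M₀ − F₁/k)·e^(−kt).
F₁/k = 1.627/3.981×10^-5 = 40864 Tg P; kt = 3.981×10^-5 × 9270 = 0.3691, e^(−kt) = 0.6914.
M(9270) = 40864 + (94940 − 40864) × 0.6914 = 40864 + 37390 = 78251 Tg P.

78300 Tg P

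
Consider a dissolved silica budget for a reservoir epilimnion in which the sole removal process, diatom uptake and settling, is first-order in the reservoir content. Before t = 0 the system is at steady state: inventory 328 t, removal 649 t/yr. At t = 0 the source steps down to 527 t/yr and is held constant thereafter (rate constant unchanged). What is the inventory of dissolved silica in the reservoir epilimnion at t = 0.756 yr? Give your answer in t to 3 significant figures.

The sink rate constant is k = F₀/M₀ = 649/328 = 1.979 yr⁻¹.
Solving dM/dt = F₁ − kM with M(0) = M₀ gives M(t) = F₁/k + (M₀ − F₁/k)·e^(−kt).
F₁/k = 527/1.979 = 266.34 t; kt = 1.979 × 0.756 = 1.496, e^(−kt) = 0.2241.
M(0.756) = 266.34 + (328 − 266.34) × 0.2241 = 266.34 + 13.81 = 280.16 t.

280 t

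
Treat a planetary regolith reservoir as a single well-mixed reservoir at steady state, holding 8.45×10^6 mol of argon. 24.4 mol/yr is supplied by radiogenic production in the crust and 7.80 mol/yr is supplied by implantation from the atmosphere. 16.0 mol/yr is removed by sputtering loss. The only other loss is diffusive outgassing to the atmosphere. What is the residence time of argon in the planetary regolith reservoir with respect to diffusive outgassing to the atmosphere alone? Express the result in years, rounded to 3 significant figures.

At steady state ΣF_in = ΣF_out.
ΣF_in = 24.4 + 7.80 = 32.200 mol/yr.
Diffusive outgassing to the atmosphere flux = ΣF_in − (16.0) = 32.200 − 16.00 = 16.20 mol/yr.
τ = M / F = 8.45×10^6 / 16.20 = 521600 yr.

522000 yr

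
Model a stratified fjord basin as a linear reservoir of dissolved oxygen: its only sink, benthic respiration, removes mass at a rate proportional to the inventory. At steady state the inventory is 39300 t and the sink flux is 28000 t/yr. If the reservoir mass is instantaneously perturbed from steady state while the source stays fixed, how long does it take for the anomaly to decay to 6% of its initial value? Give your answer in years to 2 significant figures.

For a linear reservoir the anomaly decays as exp(−t/τ) with τ = M/F = 39300/28000 = 1.404 yr.
exp(−t/τ) = 0.06 ⇒ t = −τ ln(0.06) = 1.404 × 2.813 = 3.949 yr.

3.9 yr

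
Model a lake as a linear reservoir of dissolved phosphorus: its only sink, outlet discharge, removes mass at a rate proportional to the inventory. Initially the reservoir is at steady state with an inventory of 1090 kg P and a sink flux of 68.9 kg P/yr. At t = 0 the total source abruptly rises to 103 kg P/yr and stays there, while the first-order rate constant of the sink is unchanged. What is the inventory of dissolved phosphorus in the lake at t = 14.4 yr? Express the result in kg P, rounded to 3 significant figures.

1410 kg P

The sink rate constant is k = F₀/M₀ = 68.9/1090 = 0.06321 yr⁻¹.
Solving dM/dt = F₁ − kM with M(0) = M₀ gives M(t) = F₁/k + (M₀ − F₁/k)·e^(−kt).
F₁/k = 103/0.06321 = 1629.5 kg P; kt = 0.06321 × 14.4 = 0.9102, e^(−kt) = 0.4024.
M(14.4) = 1629.5 + (1090 − 1629.5) × 0.4024 = 1629.5 − 217.1 = 1412.4 kg P.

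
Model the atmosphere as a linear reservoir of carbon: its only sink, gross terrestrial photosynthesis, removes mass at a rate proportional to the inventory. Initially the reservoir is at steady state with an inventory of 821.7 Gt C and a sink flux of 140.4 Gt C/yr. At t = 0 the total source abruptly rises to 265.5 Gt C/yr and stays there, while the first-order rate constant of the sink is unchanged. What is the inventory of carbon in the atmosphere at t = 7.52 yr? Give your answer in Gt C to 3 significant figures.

1350 Gt C

Residence time τ = M₀/F₀ = 5.853 yr. The eventual steady state is M_∞ = M₀·(F₁/F₀) = 821.7 × 265.5/140.4 = 1553.9 Gt C.
The anomaly ΔM(t) = M(t) − M_∞ decays as ΔM₀·e^(−t/τ) with ΔM₀ = 821.7 − 1553.9 = −732.2 Gt C.
At t = 7.52 yr, e^(−t/τ) = e^(−1.285) = 0.2767, so ΔM = −202.6 Gt C and M = 1553.9 − 202.6 = 1351.3 Gt C.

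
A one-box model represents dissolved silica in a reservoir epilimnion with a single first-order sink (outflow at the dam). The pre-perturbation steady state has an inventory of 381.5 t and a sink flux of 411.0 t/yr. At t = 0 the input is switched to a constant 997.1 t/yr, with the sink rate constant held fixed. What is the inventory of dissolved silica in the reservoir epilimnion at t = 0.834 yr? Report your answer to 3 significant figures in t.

704 t

The sink rate constant is k = F₀/M₀ = 411.0/381.5 = 1.077 yr⁻¹.
Solving dM/dt = F₁ − kM with M(0) = M₀ gives M(t) = F₁/k + (M₀ − F₁/k)·e^(−kt).
F₁/k = 997.1/1.077 = 925.53 t; kt = 1.077 × 0.834 = 0.8985, e^(−kt) = 0.4072.
M(0.834) = 925.53 + (381.5 − 925.53) × 0.4072 = 925.53 − 221.5 = 704.01 t.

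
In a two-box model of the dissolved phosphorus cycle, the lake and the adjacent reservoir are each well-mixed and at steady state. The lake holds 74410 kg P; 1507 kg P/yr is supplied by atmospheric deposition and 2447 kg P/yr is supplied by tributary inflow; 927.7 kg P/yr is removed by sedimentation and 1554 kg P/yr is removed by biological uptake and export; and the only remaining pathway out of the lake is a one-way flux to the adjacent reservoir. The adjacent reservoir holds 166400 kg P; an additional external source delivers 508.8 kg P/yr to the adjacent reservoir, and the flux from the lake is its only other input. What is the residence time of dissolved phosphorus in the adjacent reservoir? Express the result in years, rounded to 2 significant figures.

Balance the lake: ΣF_in = 1507 + 2447 = 3954.0 kg P/yr.
Flux to the adjacent reservoir = ΣF_in − (927.7 + 1554) = 1472.3 kg P/yr.
Total input to the adjacent reservoir = 1472.3 + 508.8 = 1981.1 kg P/yr; at steady state this equals its total output.
τ = M / F = 166400 / 1981.1 = 83.99 yr.

84 yr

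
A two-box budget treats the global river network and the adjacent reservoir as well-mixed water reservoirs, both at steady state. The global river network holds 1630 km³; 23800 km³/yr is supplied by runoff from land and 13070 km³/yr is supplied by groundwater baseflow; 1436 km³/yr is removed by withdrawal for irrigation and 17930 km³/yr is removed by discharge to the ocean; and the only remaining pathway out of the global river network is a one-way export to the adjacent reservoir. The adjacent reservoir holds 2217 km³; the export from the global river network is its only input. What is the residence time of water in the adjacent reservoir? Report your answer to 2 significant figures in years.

0.13 yr

Balance the global river network: ΣF_in = 23800 + 13070 = 36870 km³/yr.
Export to the adjacent reservoir = ΣF_in − (1436 + 17930) = 17504 km³/yr.
At steady state the output of the adjacent reservoir equals its input, 17504 km³/yr.
τ = M / F = 2217 / 17504 = 0.1267 yr.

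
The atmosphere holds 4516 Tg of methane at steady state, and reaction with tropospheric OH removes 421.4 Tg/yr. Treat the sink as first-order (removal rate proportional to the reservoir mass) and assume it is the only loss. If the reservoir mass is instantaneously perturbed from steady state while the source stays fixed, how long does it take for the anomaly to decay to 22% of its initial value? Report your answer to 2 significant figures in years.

16 yr

For a linear reservoir the anomaly decays as exp(−t/τ) with τ = M/F = 4516/421.4 = 10.72 yr.
exp(−t/τ) = 0.22 ⇒ t = −τ ln(0.22) = 10.72 × 1.514 = 16.23 yr.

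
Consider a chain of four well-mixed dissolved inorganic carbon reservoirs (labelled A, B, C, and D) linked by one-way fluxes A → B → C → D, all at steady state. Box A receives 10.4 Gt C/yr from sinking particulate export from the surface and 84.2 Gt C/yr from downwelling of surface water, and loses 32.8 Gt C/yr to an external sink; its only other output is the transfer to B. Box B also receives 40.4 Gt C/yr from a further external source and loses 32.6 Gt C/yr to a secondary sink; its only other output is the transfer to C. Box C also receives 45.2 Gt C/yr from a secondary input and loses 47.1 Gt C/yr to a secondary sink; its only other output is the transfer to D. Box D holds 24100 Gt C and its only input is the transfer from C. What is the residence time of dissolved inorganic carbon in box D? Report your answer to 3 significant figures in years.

Box A: F(A→B) = (10.4 + 84.2) − 32.8 = 61.800 Gt C/yr.
Box B: F(B→C) = (61.800 + 40.4) − 32.6 = 69.600 Gt C/yr.
Box C: F(C→D) = (69.600 + 45.2) − 47.1 = 67.700 Gt C/yr.
Box D throughput = its input = 67.700 Gt C/yr; τ = 24100 / 67.700 = 356.0 yr.

356 yr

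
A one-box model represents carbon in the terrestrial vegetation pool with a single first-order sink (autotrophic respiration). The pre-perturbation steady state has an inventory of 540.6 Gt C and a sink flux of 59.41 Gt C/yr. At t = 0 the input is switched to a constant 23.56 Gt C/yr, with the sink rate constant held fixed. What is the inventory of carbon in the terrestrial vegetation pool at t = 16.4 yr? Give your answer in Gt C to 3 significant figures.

τ = M₀/F₀ = 540.6/59.41 = 9.099 yr; rate constant k = 1/τ.
New steady state M_∞ = F₁/k = F₁·τ = 23.56 × 9.099 = 214.38 Gt C.
M(t) = M_∞ + (M₀ − M_∞)·e^(−t/τ); t/τ = 16.4/9.099 = 1.802, so e^(−t/τ) = 0.1649.
M(t) = 214.38 + 326.2 × 0.1649 = 268.18 Gt C.

268 Gt C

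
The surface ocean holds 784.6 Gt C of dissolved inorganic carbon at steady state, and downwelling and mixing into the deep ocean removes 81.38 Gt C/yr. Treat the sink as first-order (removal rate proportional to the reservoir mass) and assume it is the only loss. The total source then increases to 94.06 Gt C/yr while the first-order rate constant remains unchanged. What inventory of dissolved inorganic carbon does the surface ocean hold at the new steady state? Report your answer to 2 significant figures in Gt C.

Rate constant k = F/M = 81.38 / 784.6 = 0.1037 yr⁻¹.
At the new steady state, source = k·M_new ⇒ M_new = 94.06 / 0.1037 = 906.9 Gt C.
(Equivalently M_new = M × F_new/F_old = 784.6 × 94.06/81.38.)

910 Gt C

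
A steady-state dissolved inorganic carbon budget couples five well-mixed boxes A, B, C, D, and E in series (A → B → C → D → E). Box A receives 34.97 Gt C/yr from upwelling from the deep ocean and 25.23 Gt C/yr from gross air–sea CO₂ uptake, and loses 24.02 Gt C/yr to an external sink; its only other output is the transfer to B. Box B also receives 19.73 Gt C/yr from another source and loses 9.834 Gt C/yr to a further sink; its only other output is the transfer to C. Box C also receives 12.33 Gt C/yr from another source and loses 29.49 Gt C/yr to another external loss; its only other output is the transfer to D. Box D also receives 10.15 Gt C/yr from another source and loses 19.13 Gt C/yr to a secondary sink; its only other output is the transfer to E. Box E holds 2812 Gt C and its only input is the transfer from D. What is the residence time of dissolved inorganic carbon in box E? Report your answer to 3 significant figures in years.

141 yr

Box A: F(A→B) = (34.97 + 25.23) − 24.02 = 36.180 Gt C/yr.
Box B: F(B→C) = (36.180 + 19.73) − 9.834 = 46.076 Gt C/yr.
Box C: F(C→D) = (46.076 + 12.33) − 29.49 = 28.916 Gt C/yr.
Box D: F(D→E) = (28.916 + 10.15) − 19.13 = 19.936 Gt C/yr.
Box E throughput = its input = 19.936 Gt C/yr; τ = 2812 / 19.936 = 141.1 yr.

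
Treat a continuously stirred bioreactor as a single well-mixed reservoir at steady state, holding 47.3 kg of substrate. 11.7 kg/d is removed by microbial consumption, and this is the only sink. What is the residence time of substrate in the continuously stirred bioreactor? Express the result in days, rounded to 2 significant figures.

4.0 d

τ = M / F = 47.3 / 11.7 = 4.043 d.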